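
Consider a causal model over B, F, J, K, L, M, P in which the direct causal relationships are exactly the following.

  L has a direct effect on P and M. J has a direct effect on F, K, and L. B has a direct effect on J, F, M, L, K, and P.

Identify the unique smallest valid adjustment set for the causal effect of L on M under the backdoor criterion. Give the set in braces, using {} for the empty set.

{B}

Variables eligible for adjustment (non-descendants of L, excluding L and M): {B, F, J, K}.
Backdoor paths from L to M:
  P1: L <- B -> M
  P2: L <- J <- B -> M
  P3: L <- J -> F <- B -> M
  P4: L <- J -> K <- B -> M
The empty set is not sufficient: P1 (L <- B -> M) has no collider blocking it and no conditioned non-collider, so it is open.
Try {B}:
  P1: blocked at fork node B ∈ conditioning set.
  P2: blocked at fork node B ∈ conditioning set.
  P3: blocked at collider F (neither it nor any descendant is in the conditioning set).
  P4: blocked at collider K (neither it nor any descendant is in the conditioning set).
{B} contains no descendant of L and blocks every backdoor path.
No other singleton works — e.g. {J} leaves P1 open — so {B} is the unique smallest valid adjustment set.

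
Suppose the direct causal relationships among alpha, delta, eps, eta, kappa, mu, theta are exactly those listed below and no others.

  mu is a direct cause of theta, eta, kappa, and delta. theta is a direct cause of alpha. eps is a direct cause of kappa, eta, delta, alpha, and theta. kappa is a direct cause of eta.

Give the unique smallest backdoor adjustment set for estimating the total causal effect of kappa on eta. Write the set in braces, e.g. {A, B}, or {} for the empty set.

Variables eligible for adjustment (non-descendants of kappa, excluding kappa and eta): {alpha, delta, eps, mu, theta}.
Backdoor paths from kappa to eta:
  P1: kappa <- eps -> theta <- mu -> eta
  P2: kappa <- eps -> alpha <- theta <- mu -> eta
  P3: kappa <- eps -> delta <- mu -> eta
  P4: kappa <- eps -> eta
  P5: kappa <- mu -> theta <- eps -> eta
  P6: kappa <- mu -> theta -> alpha <- eps -> eta
  P7: kappa <- mu -> delta <- eps -> eta
  P8: kappa <- mu -> eta
The empty set is not sufficient: P4 (kappa <- eps -> eta) has no collider blocking it and no conditioned non-collider, so it is open.
Try {eps, mu}:
  P1: blocked at fork node eps ∈ conditioning set.
  P2: blocked at fork node eps ∈ conditioning set.
  P3: blocked at fork node eps ∈ conditioning set.
  P4: blocked at fork node eps ∈ conditioning set.
  P5: blocked at fork node mu ∈ conditioning set.
  P6: blocked at fork node mu ∈ conditioning set.
  P7: blocked at fork node mu ∈ conditioning set.
  P8: blocked at fork node mu ∈ conditioning set.
{eps, mu} contains no descendant of kappa and blocks every backdoor path.
Every element of {eps, mu} is needed (dropping eps leaves P4 open; dropping mu leaves P8 open), so no proper subset is valid.
Among all size-2 subsets of the eligible variables, only {eps, mu} blocks every backdoor path, so it is the unique smallest valid adjustment set.

{eps, mu}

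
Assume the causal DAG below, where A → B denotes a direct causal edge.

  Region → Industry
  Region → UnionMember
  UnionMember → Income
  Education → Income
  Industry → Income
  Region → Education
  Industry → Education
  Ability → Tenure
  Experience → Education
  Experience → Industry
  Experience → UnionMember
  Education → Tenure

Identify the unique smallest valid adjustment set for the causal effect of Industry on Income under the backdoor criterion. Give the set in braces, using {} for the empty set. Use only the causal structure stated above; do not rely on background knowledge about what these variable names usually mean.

{Experience, Region}

Variables eligible for adjustment (non-descendants of Industry, excluding Industry and Income): {Ability, Experience, Region, UnionMember}.
Backdoor paths from Industry to Income:
  P1: Industry <- Region -> Education <- Experience -> UnionMember -> Income
  P2: Industry <- Region -> Education -> Income
  P3: Industry <- Region -> UnionMember <- Experience -> Education -> Income
  P4: Industry <- Region -> UnionMember -> Income
  P5: Industry <- Experience -> Education <- Region -> UnionMember -> Income
  P6: Industry <- Experience -> Education -> Income
  P7: Industry <- Experience -> UnionMember <- Region -> Education -> Income
  P8: Industry <- Experience -> UnionMember -> Income
The empty set is not sufficient: P2 (Industry <- Region -> Education -> Income) has no collider blocking it and no conditioned non-collider, so it is open.
Try {Experience, Region}:
  P1: blocked at fork node Region ∈ conditioning set.
  P2: blocked at fork node Region ∈ conditioning set.
  P3: blocked at fork node Region ∈ conditioning set.
  P4: blocked at fork node Region ∈ conditioning set.
  P5: blocked at fork node Experience ∈ conditioning set.
  P6: blocked at fork node Experience ∈ conditioning set.
  P7: blocked at fork node Experience ∈ conditioning set.
  P8: blocked at fork node Experience ∈ conditioning set.
{Experience, Region} contains no descendant of Industry and blocks every backdoor path.
Every element of {Experience, Region} is needed (dropping Experience leaves P6 open; dropping Region leaves P2 open), so no proper subset is valid.
Among all size-2 subsets of the eligible variables, only {Experience, Region} blocks every backdoor path, so it is the unique smallest valid adjustment set.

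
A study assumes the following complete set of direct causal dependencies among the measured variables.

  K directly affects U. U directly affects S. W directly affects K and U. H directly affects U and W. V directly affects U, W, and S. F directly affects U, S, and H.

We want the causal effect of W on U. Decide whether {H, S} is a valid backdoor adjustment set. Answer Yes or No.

No

Backdoor paths from W to U (paths whose first edge points into W):
  P1: W <- H <- F -> U
  P2: W <- H <- F -> S <- V -> U
  P3: W <- H <- F -> S <- U
  P4: W <- H -> U
  P5: W <- V -> U
  P6: W <- V -> S <- F -> H -> U
  P7: W <- V -> S <- F -> U
  P8: W <- V -> S <- U
Condition 1 (no descendant of W in the set): FAILS — S is a descendant of W.
Condition 2 (every backdoor path blocked by {H, S}):
  P1: blocked at chain node H ∈ conditioning set.
  P2: blocked at chain node H ∈ conditioning set.
  P3: blocked at chain node H ∈ conditioning set.
  P4: blocked at fork node H ∈ conditioning set.
  P5: open — no interior node is in the conditioning set.
  P6: blocked at chain node H ∈ conditioning set.
  P7: open — collider(s) S are conditioned on (or have a conditioned descendant) and no non-collider on the path is in the set.
  P8: open — collider(s) S are conditioned on (or have a conditioned descendant) and no non-collider on the path is in the set.
{H, S} does not satisfy the backdoor criterion.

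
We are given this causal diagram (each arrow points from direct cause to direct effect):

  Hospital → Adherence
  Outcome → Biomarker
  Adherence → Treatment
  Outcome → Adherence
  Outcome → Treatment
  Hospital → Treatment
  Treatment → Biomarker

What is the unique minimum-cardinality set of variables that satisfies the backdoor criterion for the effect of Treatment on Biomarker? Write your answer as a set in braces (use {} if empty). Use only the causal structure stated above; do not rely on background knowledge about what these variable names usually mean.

{Outcome}

Variables eligible for adjustment (non-descendants of Treatment, excluding Treatment and Biomarker): {Adherence, Hospital, Outcome}.
Backdoor paths from Treatment to Biomarker:
  P1: Treatment <- Hospital -> Adherence <- Outcome -> Biomarker
  P2: Treatment <- Outcome -> Biomarker
  P3: Treatment <- Adherence <- Outcome -> Biomarker
The empty set is not sufficient: P2 (Treatment <- Outcome -> Biomarker) has no collider blocking it and no conditioned non-collider, so it is open.
Try {Outcome}:
  P1: blocked at collider Adherence (neither it nor any descendant is in the conditioning set).
  P2: blocked at fork node Outcome ∈ conditioning set.
  P3: blocked at fork node Outcome ∈ conditioning set.
{Outcome} contains no descendant of Treatment and blocks every backdoor path.
No other singleton works — e.g. {Hospital} leaves P2 open — so {Outcome} is the unique smallest valid adjustment set.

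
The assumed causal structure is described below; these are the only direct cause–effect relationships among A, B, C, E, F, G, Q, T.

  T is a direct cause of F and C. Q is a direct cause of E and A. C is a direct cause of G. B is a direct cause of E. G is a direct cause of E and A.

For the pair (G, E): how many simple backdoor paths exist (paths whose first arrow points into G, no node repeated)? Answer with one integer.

A backdoor path from G to E is any simple undirected path whose first edge points into G (i.e. leaves G via a parent).
Parents of G: {C}.
No simple path from any parent of G reaches E without revisiting G, so there are no backdoor paths.

0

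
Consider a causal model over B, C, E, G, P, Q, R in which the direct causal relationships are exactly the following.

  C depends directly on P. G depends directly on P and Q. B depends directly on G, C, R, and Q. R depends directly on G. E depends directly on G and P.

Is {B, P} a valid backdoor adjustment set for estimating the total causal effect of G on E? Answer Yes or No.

Backdoor paths from G to E (paths whose first edge points into G):
  P1: G <- P -> E
  P2: G <- Q -> B <- C <- P -> E
Condition 1 (no descendant of G in the set): FAILS — B is a descendant of G.
Condition 2 (every backdoor path blocked by {B, P}):
  P1: blocked at fork node P ∈ conditioning set.
  P2: blocked at fork node P ∈ conditioning set.
{B, P} does not satisfy the backdoor criterion.

No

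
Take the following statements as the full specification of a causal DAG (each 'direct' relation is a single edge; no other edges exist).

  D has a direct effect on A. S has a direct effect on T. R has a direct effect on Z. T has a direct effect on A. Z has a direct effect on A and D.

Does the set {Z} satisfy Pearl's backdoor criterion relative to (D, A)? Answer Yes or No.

Backdoor paths from D to A (paths whose first edge points into D):
  P1: D <- Z -> A
Condition 1 (no descendant of D in the set): holds — descendants of D are {A}; none are in {Z}.
Condition 2 (every backdoor path blocked by {Z}):
  P1: blocked at fork node Z ∈ conditioning set.
{Z} satisfies the backdoor criterion.

Yes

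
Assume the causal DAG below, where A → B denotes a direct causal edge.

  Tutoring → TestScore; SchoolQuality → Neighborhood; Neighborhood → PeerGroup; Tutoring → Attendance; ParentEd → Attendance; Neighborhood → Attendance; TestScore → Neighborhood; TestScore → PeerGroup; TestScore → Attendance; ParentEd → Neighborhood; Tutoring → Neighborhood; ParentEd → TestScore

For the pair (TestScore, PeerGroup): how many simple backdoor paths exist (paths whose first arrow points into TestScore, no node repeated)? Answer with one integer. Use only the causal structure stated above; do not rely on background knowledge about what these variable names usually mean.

A backdoor path from TestScore to PeerGroup is any simple undirected path whose first edge points into TestScore (i.e. leaves TestScore via a parent).
Parents of TestScore: {ParentEd, Tutoring}.
Enumerating:
  P1: TestScore <- ParentEd -> Neighborhood -> PeerGroup
  P2: TestScore <- ParentEd -> Attendance <- Tutoring -> Neighborhood -> PeerGroup
  P3: TestScore <- ParentEd -> Attendance <- Neighborhood -> PeerGroup
  P4: TestScore <- Tutoring -> Neighborhood -> PeerGroup
  P5: TestScore <- Tutoring -> Attendance <- ParentEd -> Neighborhood -> PeerGroup
  P6: TestScore <- Tutoring -> Attendance <- Neighborhood -> PeerGroup
That exhausts the simple backdoor paths. Count: 6.

6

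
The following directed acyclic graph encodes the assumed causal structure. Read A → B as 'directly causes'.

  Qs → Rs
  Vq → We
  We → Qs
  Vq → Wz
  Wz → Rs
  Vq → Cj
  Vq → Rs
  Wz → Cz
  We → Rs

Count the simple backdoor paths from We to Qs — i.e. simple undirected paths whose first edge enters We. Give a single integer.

2

A backdoor path from We to Qs is any simple undirected path whose first edge points into We (i.e. leaves We via a parent).
Parents of We: {Vq}.
Enumerating:
  P1: We <- Vq -> Wz -> Rs <- Qs
  P2: We <- Vq -> Rs <- Qs
That exhausts the simple backdoor paths. Count: 2.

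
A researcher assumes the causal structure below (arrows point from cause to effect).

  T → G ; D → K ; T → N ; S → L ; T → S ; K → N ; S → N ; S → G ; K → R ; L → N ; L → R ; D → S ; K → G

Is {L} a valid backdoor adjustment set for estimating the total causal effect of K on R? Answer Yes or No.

Yes

Backdoor paths from K to R (paths whose first edge points into K):
  P1: K <- D -> S <- T -> N <- L -> R
  P2: K <- D -> S -> L -> R
  P3: K <- D -> S -> G <- T -> N <- L -> R
  P4: K <- D -> S -> N <- L -> R
Condition 1 (no descendant of K in the set): holds — descendants of K are {G, N, R}; none are in {L}.
Condition 2 (every backdoor path blocked by {L}):
  P1: blocked at collider N (neither it nor any descendant is in the conditioning set).
  P2: blocked at chain node L ∈ conditioning set.
  P3: blocked at collider G (neither it nor any descendant is in the conditioning set).
  P4: blocked at collider N (neither it nor any descendant is in the conditioning set).
{L} satisfies the backdoor criterion.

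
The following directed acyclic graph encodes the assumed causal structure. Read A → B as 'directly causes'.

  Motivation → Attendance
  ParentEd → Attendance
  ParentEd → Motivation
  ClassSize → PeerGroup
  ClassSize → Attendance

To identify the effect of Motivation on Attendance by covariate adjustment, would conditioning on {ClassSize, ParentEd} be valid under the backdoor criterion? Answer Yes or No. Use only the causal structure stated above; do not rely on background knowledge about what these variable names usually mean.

Yes

Backdoor paths from Motivation to Attendance (paths whose first edge points into Motivation):
  P1: Motivation <- ParentEd -> Attendance
Condition 1 (no descendant of Motivation in the set): holds — descendants of Motivation are {Attendance}; none are in {ClassSize, ParentEd}.
Condition 2 (every backdoor path blocked by {ClassSize, ParentEd}):
  P1: blocked at fork node ParentEd ∈ conditioning set.
{ClassSize, ParentEd} satisfies the backdoor criterion.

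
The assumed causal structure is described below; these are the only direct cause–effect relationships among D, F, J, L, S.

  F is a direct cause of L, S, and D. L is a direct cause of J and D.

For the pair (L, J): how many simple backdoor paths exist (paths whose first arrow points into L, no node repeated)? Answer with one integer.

0

A backdoor path from L to J is any simple undirected path whose first edge points into L (i.e. leaves L via a parent).
Parents of L: {F}.
No simple path from any parent of L reaches J without revisiting L, so there are no backdoor paths.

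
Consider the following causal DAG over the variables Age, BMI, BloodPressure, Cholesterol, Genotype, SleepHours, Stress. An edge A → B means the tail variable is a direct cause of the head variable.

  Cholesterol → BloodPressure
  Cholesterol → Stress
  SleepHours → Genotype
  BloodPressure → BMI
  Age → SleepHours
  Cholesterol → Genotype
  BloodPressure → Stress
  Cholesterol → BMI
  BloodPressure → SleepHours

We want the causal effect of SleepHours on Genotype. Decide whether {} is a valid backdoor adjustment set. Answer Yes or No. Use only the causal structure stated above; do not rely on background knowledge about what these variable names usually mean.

No

Backdoor paths from SleepHours to Genotype (paths whose first edge points into SleepHours):
  P1: SleepHours <- BloodPressure <- Cholesterol -> Genotype
  P2: SleepHours <- BloodPressure -> Stress <- Cholesterol -> Genotype
  P3: SleepHours <- BloodPressure -> BMI <- Cholesterol -> Genotype
Condition 1 (no descendant of SleepHours in the set): holds — descendants of SleepHours are {Genotype}; none are in {}.
Condition 2 (every backdoor path blocked by {}):
  P1: open — no interior node is in the conditioning set.
  P2: blocked at collider Stress (neither it nor any descendant is in the conditioning set).
  P3: blocked at collider BMI (neither it nor any descendant is in the conditioning set).
{} does not satisfy the backdoor criterion.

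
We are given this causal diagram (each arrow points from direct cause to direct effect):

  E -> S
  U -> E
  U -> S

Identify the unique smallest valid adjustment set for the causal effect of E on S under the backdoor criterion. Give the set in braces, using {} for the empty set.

Variables eligible for adjustment (non-descendants of E, excluding E and S): {U}.
Backdoor paths from E to S:
  P1: E <- U -> S
The empty set is not sufficient: P1 (E <- U -> S) has no collider blocking it and no conditioned non-collider, so it is open.
Try {U}:
  P1: blocked at fork node U ∈ conditioning set.
{U} contains no descendant of E and blocks every backdoor path.
{U} is the unique smallest valid adjustment set.

{U}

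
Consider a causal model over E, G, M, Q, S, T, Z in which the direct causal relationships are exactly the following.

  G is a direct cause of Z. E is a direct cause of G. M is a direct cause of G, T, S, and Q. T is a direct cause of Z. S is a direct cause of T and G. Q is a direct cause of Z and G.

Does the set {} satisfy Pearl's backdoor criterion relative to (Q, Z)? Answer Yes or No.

No

Backdoor paths from Q to Z (paths whose first edge points into Q):
  P1: Q <- M -> S -> T -> Z
  P2: Q <- M -> S -> G -> Z
  P3: Q <- M -> T <- S -> G -> Z
  P4: Q <- M -> T -> Z
  P5: Q <- M -> G <- S -> T -> Z
  P6: Q <- M -> G -> Z
Condition 1 (no descendant of Q in the set): holds — descendants of Q are {G, Z}; none are in {}.
Condition 2 (every backdoor path blocked by {}):
  P1: open — no interior node is in the conditioning set.
  P2: open — no interior node is in the conditioning set.
  P3: blocked at collider T (neither it nor any descendant is in the conditioning set).
  P4: open — no interior node is in the conditioning set.
  P5: blocked at collider G (neither it nor any descendant is in the conditioning set).
  P6: open — no interior node is in the conditioning set.
{} does not satisfy the backdoor criterion.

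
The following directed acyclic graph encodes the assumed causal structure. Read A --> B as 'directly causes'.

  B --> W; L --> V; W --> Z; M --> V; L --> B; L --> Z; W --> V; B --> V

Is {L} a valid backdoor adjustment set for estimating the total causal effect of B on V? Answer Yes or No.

Yes

Backdoor paths from B to V (paths whose first edge points into B):
  P1: B <- L -> Z <- W -> V
  P2: B <- L -> V
Condition 1 (no descendant of B in the set): holds — descendants of B are {V, W, Z}; none are in {L}.
Condition 2 (every backdoor path blocked by {L}):
  P1: blocked at fork node L ∈ conditioning set.
  P2: blocked at fork node L ∈ conditioning set.
{L} satisfies the backdoor criterion.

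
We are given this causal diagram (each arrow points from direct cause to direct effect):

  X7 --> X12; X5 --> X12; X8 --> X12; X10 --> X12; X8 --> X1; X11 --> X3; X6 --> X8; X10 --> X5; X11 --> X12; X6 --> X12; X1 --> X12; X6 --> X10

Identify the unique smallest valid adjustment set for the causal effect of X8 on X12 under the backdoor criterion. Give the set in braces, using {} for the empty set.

{X6}

Variables eligible for adjustment (non-descendants of X8, excluding X8 and X12): {X10, X11, X3, X5, X6, X7}.
Backdoor paths from X8 to X12:
  P1: X8 <- X6 -> X10 -> X5 -> X12
  P2: X8 <- X6 -> X10 -> X12
  P3: X8 <- X6 -> X12
The empty set is not sufficient: P1 (X8 <- X6 -> X10 -> X5 -> X12) has no collider blocking it and no conditioned non-collider, so it is open.
Try {X6}:
  P1: blocked at fork node X6 ∈ conditioning set.
  P2: blocked at fork node X6 ∈ conditioning set.
  P3: blocked at fork node X6 ∈ conditioning set.
{X6} contains no descendant of X8 and blocks every backdoor path.
No other singleton works — e.g. {X7} leaves P1 open — so {X6} is the unique smallest valid adjustment set.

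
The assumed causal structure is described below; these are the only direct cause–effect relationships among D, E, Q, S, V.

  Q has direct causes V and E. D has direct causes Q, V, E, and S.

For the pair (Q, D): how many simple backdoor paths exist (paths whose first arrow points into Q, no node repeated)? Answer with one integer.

A backdoor path from Q to D is any simple undirected path whose first edge points into Q (i.e. leaves Q via a parent).
Parents of Q: {E, V}.
Enumerating:
  P1: Q <- V -> D
  P2: Q <- E -> D
That exhausts the simple backdoor paths. Count: 2.

2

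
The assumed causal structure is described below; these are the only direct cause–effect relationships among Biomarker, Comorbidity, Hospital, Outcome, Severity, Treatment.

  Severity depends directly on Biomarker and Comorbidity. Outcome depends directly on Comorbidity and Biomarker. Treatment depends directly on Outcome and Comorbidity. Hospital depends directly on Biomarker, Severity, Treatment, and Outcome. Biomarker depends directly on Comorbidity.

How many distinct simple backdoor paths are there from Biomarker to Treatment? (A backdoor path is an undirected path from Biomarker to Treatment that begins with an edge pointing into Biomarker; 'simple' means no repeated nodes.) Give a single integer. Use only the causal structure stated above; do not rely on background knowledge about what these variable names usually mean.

5

A backdoor path from Biomarker to Treatment is any simple undirected path whose first edge points into Biomarker (i.e. leaves Biomarker via a parent).
Parents of Biomarker: {Comorbidity}.
Enumerating:
  P1: Biomarker <- Comorbidity -> Outcome -> Treatment
  P2: Biomarker <- Comorbidity -> Outcome -> Hospital <- Treatment
  P3: Biomarker <- Comorbidity -> Severity -> Hospital <- Outcome -> Treatment
  P4: Biomarker <- Comorbidity -> Severity -> Hospital <- Treatment
  P5: Biomarker <- Comorbidity -> Treatment
That exhausts the simple backdoor paths. Count: 5.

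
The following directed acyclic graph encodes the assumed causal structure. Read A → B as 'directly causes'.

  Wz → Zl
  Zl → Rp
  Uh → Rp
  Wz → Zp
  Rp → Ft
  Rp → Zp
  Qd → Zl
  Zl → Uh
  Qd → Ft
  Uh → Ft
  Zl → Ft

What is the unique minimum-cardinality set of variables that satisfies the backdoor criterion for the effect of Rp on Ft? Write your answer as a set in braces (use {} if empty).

Variables eligible for adjustment (non-descendants of Rp, excluding Rp and Ft): {Qd, Uh, Wz, Zl}.
Backdoor paths from Rp to Ft:
  P1: Rp <- Zl <- Qd -> Ft
  P2: Rp <- Zl -> Uh -> Ft
  P3: Rp <- Zl -> Ft
  P4: Rp <- Uh <- Zl <- Qd -> Ft
  P5: Rp <- Uh <- Zl -> Ft
  P6: Rp <- Uh -> Ft
The empty set is not sufficient: P1 (Rp <- Zl <- Qd -> Ft) has no collider blocking it and no conditioned non-collider, so it is open.
Try {Uh, Zl}:
  P1: blocked at chain node Zl ∈ conditioning set.
  P2: blocked at fork node Zl ∈ conditioning set.
  P3: blocked at fork node Zl ∈ conditioning set.
  P4: blocked at chain node Uh ∈ conditioning set.
  P5: blocked at chain node Uh ∈ conditioning set.
  P6: blocked at fork node Uh ∈ conditioning set.
{Uh, Zl} contains no descendant of Rp and blocks every backdoor path.
Every element of {Uh, Zl} is needed (dropping Uh leaves P6 open; dropping Zl leaves P1 open), so no proper subset is valid.
Among all size-2 subsets of the eligible variables, only {Uh, Zl} blocks every backdoor path, so it is the unique smallest valid adjustment set.

{Uh, Zl}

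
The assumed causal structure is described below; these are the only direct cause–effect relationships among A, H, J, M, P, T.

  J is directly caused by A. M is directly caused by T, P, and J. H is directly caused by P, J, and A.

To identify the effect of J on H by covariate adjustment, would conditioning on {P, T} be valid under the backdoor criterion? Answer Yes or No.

Backdoor paths from J to H (paths whose first edge points into J):
  P1: J <- A -> H
Condition 1 (no descendant of J in the set): holds — descendants of J are {H, M}; none are in {P, T}.
Condition 2 (every backdoor path blocked by {P, T}):
  P1: open — no interior node is in the conditioning set.
{P, T} does not satisfy the backdoor criterion.

No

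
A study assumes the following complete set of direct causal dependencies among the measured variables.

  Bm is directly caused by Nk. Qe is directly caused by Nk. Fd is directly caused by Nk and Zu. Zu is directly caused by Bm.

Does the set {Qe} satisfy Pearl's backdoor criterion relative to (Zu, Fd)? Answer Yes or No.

No

Backdoor paths from Zu to Fd (paths whose first edge points into Zu):
  P1: Zu <- Bm <- Nk -> Fd
Condition 1 (no descendant of Zu in the set): holds — descendants of Zu are {Fd}; none are in {Qe}.
Condition 2 (every backdoor path blocked by {Qe}):
  P1: open — no interior node is in the conditioning set.
{Qe} does not satisfy the backdoor criterion.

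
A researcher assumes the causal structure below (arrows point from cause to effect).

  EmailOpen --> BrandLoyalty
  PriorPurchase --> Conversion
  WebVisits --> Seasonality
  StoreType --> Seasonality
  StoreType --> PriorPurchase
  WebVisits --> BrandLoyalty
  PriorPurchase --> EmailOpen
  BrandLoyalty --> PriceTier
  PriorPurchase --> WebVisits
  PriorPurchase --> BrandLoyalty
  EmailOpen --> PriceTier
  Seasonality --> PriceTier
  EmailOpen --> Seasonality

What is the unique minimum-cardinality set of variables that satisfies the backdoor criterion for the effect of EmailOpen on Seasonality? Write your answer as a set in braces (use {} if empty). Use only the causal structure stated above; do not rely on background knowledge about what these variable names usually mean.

{PriorPurchase}

Variables eligible for adjustment (non-descendants of EmailOpen, excluding EmailOpen and Seasonality): {Conversion, PriorPurchase, StoreType, WebVisits}.
Backdoor paths from EmailOpen to Seasonality:
  P1: EmailOpen <- PriorPurchase <- StoreType -> Seasonality
  P2: EmailOpen <- PriorPurchase -> WebVisits -> Seasonality
  P3: EmailOpen <- PriorPurchase -> WebVisits -> BrandLoyalty -> PriceTier <- Seasonality
  P4: EmailOpen <- PriorPurchase -> BrandLoyalty <- WebVisits -> Seasonality
  P5: EmailOpen <- PriorPurchase -> BrandLoyalty -> PriceTier <- Seasonality
The empty set is not sufficient: P1 (EmailOpen <- PriorPurchase <- StoreType -> Seasonality) has no collider blocking it and no conditioned non-collider, so it is open.
Try {PriorPurchase}:
  P1: blocked at chain node PriorPurchase ∈ conditioning set.
  P2: blocked at fork node PriorPurchase ∈ conditioning set.
  P3: blocked at fork node PriorPurchase ∈ conditioning set.
  P4: blocked at fork node PriorPurchase ∈ conditioning set.
  P5: blocked at fork node PriorPurchase ∈ conditioning set.
{PriorPurchase} contains no descendant of EmailOpen and blocks every backdoor path.
No other singleton works — e.g. {StoreType} leaves P2 open — so {PriorPurchase} is the unique smallest valid adjustment set.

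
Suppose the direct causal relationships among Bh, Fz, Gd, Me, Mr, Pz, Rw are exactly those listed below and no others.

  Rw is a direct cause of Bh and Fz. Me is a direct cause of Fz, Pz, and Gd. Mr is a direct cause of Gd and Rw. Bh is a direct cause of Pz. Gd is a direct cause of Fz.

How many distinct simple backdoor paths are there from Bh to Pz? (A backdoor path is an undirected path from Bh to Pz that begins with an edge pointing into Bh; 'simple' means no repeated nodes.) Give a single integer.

A backdoor path from Bh to Pz is any simple undirected path whose first edge points into Bh (i.e. leaves Bh via a parent).
Parents of Bh: {Rw}.
Enumerating:
  P1: Bh <- Rw <- Mr -> Gd <- Me -> Pz
  P2: Bh <- Rw <- Mr -> Gd -> Fz <- Me -> Pz
  P3: Bh <- Rw -> Fz <- Me -> Pz
  P4: Bh <- Rw -> Fz <- Gd <- Me -> Pz
That exhausts the simple backdoor paths. Count: 4.

4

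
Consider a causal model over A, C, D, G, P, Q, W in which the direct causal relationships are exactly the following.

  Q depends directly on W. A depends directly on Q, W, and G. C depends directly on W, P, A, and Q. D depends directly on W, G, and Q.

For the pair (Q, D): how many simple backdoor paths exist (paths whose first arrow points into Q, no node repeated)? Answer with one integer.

A backdoor path from Q to D is any simple undirected path whose first edge points into Q (i.e. leaves Q via a parent).
Parents of Q: {W}.
Enumerating:
  P1: Q <- W -> D
  P2: Q <- W -> A <- G -> D
  P3: Q <- W -> C <- A <- G -> D
That exhausts the simple backdoor paths. Count: 3.

3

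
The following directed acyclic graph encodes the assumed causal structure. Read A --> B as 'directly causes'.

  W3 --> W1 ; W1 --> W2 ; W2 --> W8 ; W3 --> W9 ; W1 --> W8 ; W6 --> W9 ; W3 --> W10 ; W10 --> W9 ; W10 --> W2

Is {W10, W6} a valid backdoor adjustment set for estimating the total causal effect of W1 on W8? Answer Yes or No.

Yes

Backdoor paths from W1 to W8 (paths whose first edge points into W1):
  P1: W1 <- W3 -> W10 -> W2 -> W8
  P2: W1 <- W3 -> W9 <- W10 -> W2 -> W8
Condition 1 (no descendant of W1 in the set): holds — descendants of W1 are {W2, W8}; none are in {W10, W6}.
Condition 2 (every backdoor path blocked by {W10, W6}):
  P1: blocked at chain node W10 ∈ conditioning set.
  P2: blocked at collider W9 (neither it nor any descendant is in the conditioning set).
{W10, W6} satisfies the backdoor criterion.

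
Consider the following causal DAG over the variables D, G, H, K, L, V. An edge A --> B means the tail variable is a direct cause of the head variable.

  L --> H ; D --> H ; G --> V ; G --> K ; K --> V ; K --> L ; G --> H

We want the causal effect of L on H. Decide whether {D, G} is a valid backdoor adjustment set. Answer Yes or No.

Yes

Backdoor paths from L to H (paths whose first edge points into L):
  P1: L <- K <- G -> H
  P2: L <- K -> V <- G -> H
Condition 1 (no descendant of L in the set): holds — descendants of L are {H}; none are in {D, G}.
Condition 2 (every backdoor path blocked by {D, G}):
  P1: blocked at fork node G ∈ conditioning set.
  P2: blocked at collider V (neither it nor any descendant is in the conditioning set).
{D, G} satisfies the backdoor criterion.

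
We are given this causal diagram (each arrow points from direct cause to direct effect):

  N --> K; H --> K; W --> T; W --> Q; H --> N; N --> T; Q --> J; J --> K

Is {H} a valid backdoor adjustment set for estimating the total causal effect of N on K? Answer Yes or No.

Yes

Backdoor paths from N to K (paths whose first edge points into N):
  P1: N <- H -> K
Condition 1 (no descendant of N in the set): holds — descendants of N are {K, T}; none are in {H}.
Condition 2 (every backdoor path blocked by {H}):
  P1: blocked at fork node H ∈ conditioning set.
{H} satisfies the backdoor criterion.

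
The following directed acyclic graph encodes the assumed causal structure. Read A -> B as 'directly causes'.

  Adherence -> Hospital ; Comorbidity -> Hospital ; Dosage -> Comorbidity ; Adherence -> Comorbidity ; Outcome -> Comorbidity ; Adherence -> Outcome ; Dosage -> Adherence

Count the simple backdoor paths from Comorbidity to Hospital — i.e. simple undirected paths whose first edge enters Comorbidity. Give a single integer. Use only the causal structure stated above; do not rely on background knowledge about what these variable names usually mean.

A backdoor path from Comorbidity to Hospital is any simple undirected path whose first edge points into Comorbidity (i.e. leaves Comorbidity via a parent).
Parents of Comorbidity: {Adherence, Dosage, Outcome}.
Enumerating:
  P1: Comorbidity <- Dosage -> Adherence -> Hospital
  P2: Comorbidity <- Adherence -> Hospital
  P3: Comorbidity <- Outcome <- Adherence -> Hospital
That exhausts the simple backdoor paths. Count: 3.

3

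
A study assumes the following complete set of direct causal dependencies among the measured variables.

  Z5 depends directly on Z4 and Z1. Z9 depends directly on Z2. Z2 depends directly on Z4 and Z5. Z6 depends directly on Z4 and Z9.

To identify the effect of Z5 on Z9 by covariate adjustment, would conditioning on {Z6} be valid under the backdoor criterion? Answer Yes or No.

Backdoor paths from Z5 to Z9 (paths whose first edge points into Z5):
  P1: Z5 <- Z4 -> Z2 -> Z9
  P2: Z5 <- Z4 -> Z6 <- Z9
Condition 1 (no descendant of Z5 in the set): FAILS — Z6 is a descendant of Z5.
Condition 2 (every backdoor path blocked by {Z6}):
  P1: open — no interior node is in the conditioning set.
  P2: open — collider(s) Z6 are conditioned on (or have a conditioned descendant) and no non-collider on the path is in the set.
{Z6} does not satisfy the backdoor criterion.

No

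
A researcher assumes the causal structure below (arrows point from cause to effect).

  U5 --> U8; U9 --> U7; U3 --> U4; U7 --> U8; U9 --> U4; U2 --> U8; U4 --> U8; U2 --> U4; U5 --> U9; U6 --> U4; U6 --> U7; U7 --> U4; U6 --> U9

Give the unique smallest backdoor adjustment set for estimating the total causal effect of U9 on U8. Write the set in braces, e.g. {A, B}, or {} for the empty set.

Variables eligible for adjustment (non-descendants of U9, excluding U9 and U8): {U2, U3, U5, U6}.
Backdoor paths from U9 to U8:
  P1: U9 <- U5 -> U8
  P2: U9 <- U6 -> U7 -> U4 <- U2 -> U8
  P3: U9 <- U6 -> U7 -> U4 -> U8
  P4: U9 <- U6 -> U7 -> U8
  P5: U9 <- U6 -> U4 <- U2 -> U8
  P6: U9 <- U6 -> U4 <- U7 -> U8
  P7: U9 <- U6 -> U4 -> U8
The empty set is not sufficient: P1 (U9 <- U5 -> U8) has no collider blocking it and no conditioned non-collider, so it is open.
Try {U5, U6}:
  P1: blocked at fork node U5 ∈ conditioning set.
  P2: blocked at fork node U6 ∈ conditioning set.
  P3: blocked at fork node U6 ∈ conditioning set.
  P4: blocked at fork node U6 ∈ conditioning set.
  P5: blocked at fork node U6 ∈ conditioning set.
  P6: blocked at fork node U6 ∈ conditioning set.
  P7: blocked at fork node U6 ∈ conditioning set.
{U5, U6} contains no descendant of U9 and blocks every backdoor path.
Every element of {U5, U6} is needed (dropping U5 leaves P1 open; dropping U6 leaves P3 open), so no proper subset is valid.
Among all size-2 subsets of the eligible variables, only {U5, U6} blocks every backdoor path, so it is the unique smallest valid adjustment set.

{U5, U6}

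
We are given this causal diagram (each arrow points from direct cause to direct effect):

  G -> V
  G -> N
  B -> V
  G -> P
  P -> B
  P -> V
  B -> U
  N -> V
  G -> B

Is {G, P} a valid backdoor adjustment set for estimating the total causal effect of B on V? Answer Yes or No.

Backdoor paths from B to V (paths whose first edge points into B):
  P1: B <- G -> N -> V
  P2: B <- G -> P -> V
  P3: B <- G -> V
  P4: B <- P <- G -> N -> V
  P5: B <- P <- G -> V
  P6: B <- P -> V
Condition 1 (no descendant of B in the set): holds — descendants of B are {U, V}; none are in {G, P}.
Condition 2 (every backdoor path blocked by {G, P}):
  P1: blocked at fork node G ∈ conditioning set.
  P2: blocked at fork node G ∈ conditioning set.
  P3: blocked at fork node G ∈ conditioning set.
  P4: blocked at chain node P ∈ conditioning set.
  P5: blocked at chain node P ∈ conditioning set.
  P6: blocked at fork node P ∈ conditioning set.
{G, P} satisfies the backdoor criterion.

Yes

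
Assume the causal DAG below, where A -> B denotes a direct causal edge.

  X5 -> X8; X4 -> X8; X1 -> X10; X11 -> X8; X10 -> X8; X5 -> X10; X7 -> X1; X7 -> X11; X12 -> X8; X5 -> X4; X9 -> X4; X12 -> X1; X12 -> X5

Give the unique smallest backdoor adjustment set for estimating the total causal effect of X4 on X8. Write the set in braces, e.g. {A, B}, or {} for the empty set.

{X5}

Variables eligible for adjustment (non-descendants of X4, excluding X4 and X8): {X1, X10, X11, X12, X5, X7, X9}.
Backdoor paths from X4 to X8:
  P1: X4 <- X5 <- X12 -> X1 <- X7 -> X11 -> X8
  P2: X4 <- X5 <- X12 -> X1 -> X10 -> X8
  P3: X4 <- X5 <- X12 -> X8
  P4: X4 <- X5 -> X10 <- X1 <- X7 -> X11 -> X8
  P5: X4 <- X5 -> X10 <- X1 <- X12 -> X8
  P6: X4 <- X5 -> X10 -> X8
  P7: X4 <- X5 -> X8
The empty set is not sufficient: P2 (X4 <- X5 <- X12 -> X1 -> X10 -> X8) has no collider blocking it and no conditioned non-collider, so it is open.
Try {X5}:
  P1: blocked at chain node X5 ∈ conditioning set.
  P2: blocked at chain node X5 ∈ conditioning set.
  P3: blocked at chain node X5 ∈ conditioning set.
  P4: blocked at fork node X5 ∈ conditioning set.
  P5: blocked at fork node X5 ∈ conditioning set.
  P6: blocked at fork node X5 ∈ conditioning set.
  P7: blocked at fork node X5 ∈ conditioning set.
{X5} contains no descendant of X4 and blocks every backdoor path.
No other singleton works — e.g. {X7} leaves P2 open — so {X5} is the unique smallest valid adjustment set.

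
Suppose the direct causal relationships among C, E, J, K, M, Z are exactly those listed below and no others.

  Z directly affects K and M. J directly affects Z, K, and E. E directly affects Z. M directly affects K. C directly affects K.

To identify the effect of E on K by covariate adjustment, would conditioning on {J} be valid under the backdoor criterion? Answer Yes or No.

Backdoor paths from E to K (paths whose first edge points into E):
  P1: E <- J -> Z -> M -> K
  P2: E <- J -> Z -> K
  P3: E <- J -> K
Condition 1 (no descendant of E in the set): holds — descendants of E are {K, M, Z}; none are in {J}.
Condition 2 (every backdoor path blocked by {J}):
  P1: blocked at fork node J ∈ conditioning set.
  P2: blocked at fork node J ∈ conditioning set.
  P3: blocked at fork node J ∈ conditioning set.
{J} satisfies the backdoor criterion.

Yes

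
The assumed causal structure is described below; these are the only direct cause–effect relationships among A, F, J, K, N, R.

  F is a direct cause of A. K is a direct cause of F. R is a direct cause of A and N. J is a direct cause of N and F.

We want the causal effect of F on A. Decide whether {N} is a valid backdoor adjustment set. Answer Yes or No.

No

Backdoor paths from F to A (paths whose first edge points into F):
  P1: F <- J -> N <- R -> A
Condition 1 (no descendant of F in the set): holds — descendants of F are {A}; none are in {N}.
Condition 2 (every backdoor path blocked by {N}):
  P1: open — collider(s) N are conditioned on (or have a conditioned descendant) and no non-collider on the path is in the set.
{N} does not satisfy the backdoor criterion.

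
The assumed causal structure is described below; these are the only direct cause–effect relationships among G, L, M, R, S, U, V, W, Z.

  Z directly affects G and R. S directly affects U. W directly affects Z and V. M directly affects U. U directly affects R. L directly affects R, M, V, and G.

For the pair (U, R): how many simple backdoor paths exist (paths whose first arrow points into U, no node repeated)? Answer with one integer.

A backdoor path from U to R is any simple undirected path whose first edge points into U (i.e. leaves U via a parent).
Parents of U: {M, S}.
Enumerating:
  P1: U <- M <- L -> G <- Z -> R
  P2: U <- M <- L -> V <- W -> Z -> R
  P3: U <- M <- L -> R
That exhausts the simple backdoor paths. Count: 3.

3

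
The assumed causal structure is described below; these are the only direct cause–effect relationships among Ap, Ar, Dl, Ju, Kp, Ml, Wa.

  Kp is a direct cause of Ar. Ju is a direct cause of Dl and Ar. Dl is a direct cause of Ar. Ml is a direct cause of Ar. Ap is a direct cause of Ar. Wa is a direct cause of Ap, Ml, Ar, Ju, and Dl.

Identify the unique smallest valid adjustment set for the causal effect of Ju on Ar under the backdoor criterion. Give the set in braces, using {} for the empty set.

Variables eligible for adjustment (non-descendants of Ju, excluding Ju and Ar): {Ap, Kp, Ml, Wa}.
Backdoor paths from Ju to Ar:
  P1: Ju <- Wa -> Dl -> Ar
  P2: Ju <- Wa -> Ap -> Ar
  P3: Ju <- Wa -> Ml -> Ar
  P4: Ju <- Wa -> Ar
The empty set is not sufficient: P1 (Ju <- Wa -> Dl -> Ar) has no collider blocking it and no conditioned non-collider, so it is open.
Try {Wa}:
  P1: blocked at fork node Wa ∈ conditioning set.
  P2: blocked at fork node Wa ∈ conditioning set.
  P3: blocked at fork node Wa ∈ conditioning set.
  P4: blocked at fork node Wa ∈ conditioning set.
{Wa} contains no descendant of Ju and blocks every backdoor path.
No other singleton works — e.g. {Kp} leaves P1 open — so {Wa} is the unique smallest valid adjustment set.

{Wa}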